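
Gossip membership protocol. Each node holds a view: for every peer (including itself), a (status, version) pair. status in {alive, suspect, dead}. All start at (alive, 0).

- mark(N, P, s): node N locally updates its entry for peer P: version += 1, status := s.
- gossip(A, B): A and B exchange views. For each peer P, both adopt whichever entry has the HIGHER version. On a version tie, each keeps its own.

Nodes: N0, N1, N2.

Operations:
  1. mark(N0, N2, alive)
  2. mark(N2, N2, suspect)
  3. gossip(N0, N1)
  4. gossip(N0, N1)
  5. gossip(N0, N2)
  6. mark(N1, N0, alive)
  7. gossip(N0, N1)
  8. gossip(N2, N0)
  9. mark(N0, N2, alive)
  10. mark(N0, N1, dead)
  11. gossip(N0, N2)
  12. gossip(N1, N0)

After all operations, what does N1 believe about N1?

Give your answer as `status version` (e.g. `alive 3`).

Op 1: N0 marks N2=alive -> (alive,v1)
Op 2: N2 marks N2=suspect -> (suspect,v1)
Op 3: gossip N0<->N1 -> N0.N0=(alive,v0) N0.N1=(alive,v0) N0.N2=(alive,v1) | N1.N0=(alive,v0) N1.N1=(alive,v0) N1.N2=(alive,v1)
Op 4: gossip N0<->N1 -> N0.N0=(alive,v0) N0.N1=(alive,v0) N0.N2=(alive,v1) | N1.N0=(alive,v0) N1.N1=(alive,v0) N1.N2=(alive,v1)
Op 5: gossip N0<->N2 -> N0.N0=(alive,v0) N0.N1=(alive,v0) N0.N2=(alive,v1) | N2.N0=(alive,v0) N2.N1=(alive,v0) N2.N2=(suspect,v1)
Op 6: N1 marks N0=alive -> (alive,v1)
Op 7: gossip N0<->N1 -> N0.N0=(alive,v1) N0.N1=(alive,v0) N0.N2=(alive,v1) | N1.N0=(alive,v1) N1.N1=(alive,v0) N1.N2=(alive,v1)
Op 8: gossip N2<->N0 -> N2.N0=(alive,v1) N2.N1=(alive,v0) N2.N2=(suspect,v1) | N0.N0=(alive,v1) N0.N1=(alive,v0) N0.N2=(alive,v1)
Op 9: N0 marks N2=alive -> (alive,v2)
Op 10: N0 marks N1=dead -> (dead,v1)
Op 11: gossip N0<->N2 -> N0.N0=(alive,v1) N0.N1=(dead,v1) N0.N2=(alive,v2) | N2.N0=(alive,v1) N2.N1=(dead,v1) N2.N2=(alive,v2)
Op 12: gossip N1<->N0 -> N1.N0=(alive,v1) N1.N1=(dead,v1) N1.N2=(alive,v2) | N0.N0=(alive,v1) N0.N1=(dead,v1) N0.N2=(alive,v2)

Answer: dead 1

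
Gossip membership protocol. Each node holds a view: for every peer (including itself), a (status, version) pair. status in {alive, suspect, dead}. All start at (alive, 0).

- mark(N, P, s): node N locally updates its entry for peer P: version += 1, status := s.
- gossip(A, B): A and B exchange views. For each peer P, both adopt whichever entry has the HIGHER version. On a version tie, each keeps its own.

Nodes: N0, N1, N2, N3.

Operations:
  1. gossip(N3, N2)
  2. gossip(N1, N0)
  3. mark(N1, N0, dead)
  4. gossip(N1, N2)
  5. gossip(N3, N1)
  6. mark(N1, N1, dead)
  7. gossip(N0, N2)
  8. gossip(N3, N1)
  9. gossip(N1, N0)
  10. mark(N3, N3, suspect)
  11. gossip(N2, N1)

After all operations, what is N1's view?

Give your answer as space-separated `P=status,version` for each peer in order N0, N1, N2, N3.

Answer: N0=dead,1 N1=dead,1 N2=alive,0 N3=alive,0

Derivation:
Op 1: gossip N3<->N2 -> N3.N0=(alive,v0) N3.N1=(alive,v0) N3.N2=(alive,v0) N3.N3=(alive,v0) | N2.N0=(alive,v0) N2.N1=(alive,v0) N2.N2=(alive,v0) N2.N3=(alive,v0)
Op 2: gossip N1<->N0 -> N1.N0=(alive,v0) N1.N1=(alive,v0) N1.N2=(alive,v0) N1.N3=(alive,v0) | N0.N0=(alive,v0) N0.N1=(alive,v0) N0.N2=(alive,v0) N0.N3=(alive,v0)
Op 3: N1 marks N0=dead -> (dead,v1)
Op 4: gossip N1<->N2 -> N1.N0=(dead,v1) N1.N1=(alive,v0) N1.N2=(alive,v0) N1.N3=(alive,v0) | N2.N0=(dead,v1) N2.N1=(alive,v0) N2.N2=(alive,v0) N2.N3=(alive,v0)
Op 5: gossip N3<->N1 -> N3.N0=(dead,v1) N3.N1=(alive,v0) N3.N2=(alive,v0) N3.N3=(alive,v0) | N1.N0=(dead,v1) N1.N1=(alive,v0) N1.N2=(alive,v0) N1.N3=(alive,v0)
Op 6: N1 marks N1=dead -> (dead,v1)
Op 7: gossip N0<->N2 -> N0.N0=(dead,v1) N0.N1=(alive,v0) N0.N2=(alive,v0) N0.N3=(alive,v0) | N2.N0=(dead,v1) N2.N1=(alive,v0) N2.N2=(alive,v0) N2.N3=(alive,v0)
Op 8: gossip N3<->N1 -> N3.N0=(dead,v1) N3.N1=(dead,v1) N3.N2=(alive,v0) N3.N3=(alive,v0) | N1.N0=(dead,v1) N1.N1=(dead,v1) N1.N2=(alive,v0) N1.N3=(alive,v0)
Op 9: gossip N1<->N0 -> N1.N0=(dead,v1) N1.N1=(dead,v1) N1.N2=(alive,v0) N1.N3=(alive,v0) | N0.N0=(dead,v1) N0.N1=(dead,v1) N0.N2=(alive,v0) N0.N3=(alive,v0)
Op 10: N3 marks N3=suspect -> (suspect,v1)
Op 11: gossip N2<->N1 -> N2.N0=(dead,v1) N2.N1=(dead,v1) N2.N2=(alive,v0) N2.N3=(alive,v0) | N1.N0=(dead,v1) N1.N1=(dead,v1) N1.N2=(alive,v0) N1.N3=(alive,v0)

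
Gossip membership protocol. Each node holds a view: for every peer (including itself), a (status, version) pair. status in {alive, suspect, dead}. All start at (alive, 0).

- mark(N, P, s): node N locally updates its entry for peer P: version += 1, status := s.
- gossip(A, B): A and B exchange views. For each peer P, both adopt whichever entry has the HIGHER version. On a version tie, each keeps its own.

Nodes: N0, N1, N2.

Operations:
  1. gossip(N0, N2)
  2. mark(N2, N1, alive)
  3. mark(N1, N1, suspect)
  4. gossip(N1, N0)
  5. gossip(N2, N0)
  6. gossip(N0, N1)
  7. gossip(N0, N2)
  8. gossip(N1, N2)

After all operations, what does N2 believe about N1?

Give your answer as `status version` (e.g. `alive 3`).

Op 1: gossip N0<->N2 -> N0.N0=(alive,v0) N0.N1=(alive,v0) N0.N2=(alive,v0) | N2.N0=(alive,v0) N2.N1=(alive,v0) N2.N2=(alive,v0)
Op 2: N2 marks N1=alive -> (alive,v1)
Op 3: N1 marks N1=suspect -> (suspect,v1)
Op 4: gossip N1<->N0 -> N1.N0=(alive,v0) N1.N1=(suspect,v1) N1.N2=(alive,v0) | N0.N0=(alive,v0) N0.N1=(suspect,v1) N0.N2=(alive,v0)
Op 5: gossip N2<->N0 -> N2.N0=(alive,v0) N2.N1=(alive,v1) N2.N2=(alive,v0) | N0.N0=(alive,v0) N0.N1=(suspect,v1) N0.N2=(alive,v0)
Op 6: gossip N0<->N1 -> N0.N0=(alive,v0) N0.N1=(suspect,v1) N0.N2=(alive,v0) | N1.N0=(alive,v0) N1.N1=(suspect,v1) N1.N2=(alive,v0)
Op 7: gossip N0<->N2 -> N0.N0=(alive,v0) N0.N1=(suspect,v1) N0.N2=(alive,v0) | N2.N0=(alive,v0) N2.N1=(alive,v1) N2.N2=(alive,v0)
Op 8: gossip N1<->N2 -> N1.N0=(alive,v0) N1.N1=(suspect,v1) N1.N2=(alive,v0) | N2.N0=(alive,v0) N2.N1=(alive,v1) N2.N2=(alive,v0)

Answer: alive 1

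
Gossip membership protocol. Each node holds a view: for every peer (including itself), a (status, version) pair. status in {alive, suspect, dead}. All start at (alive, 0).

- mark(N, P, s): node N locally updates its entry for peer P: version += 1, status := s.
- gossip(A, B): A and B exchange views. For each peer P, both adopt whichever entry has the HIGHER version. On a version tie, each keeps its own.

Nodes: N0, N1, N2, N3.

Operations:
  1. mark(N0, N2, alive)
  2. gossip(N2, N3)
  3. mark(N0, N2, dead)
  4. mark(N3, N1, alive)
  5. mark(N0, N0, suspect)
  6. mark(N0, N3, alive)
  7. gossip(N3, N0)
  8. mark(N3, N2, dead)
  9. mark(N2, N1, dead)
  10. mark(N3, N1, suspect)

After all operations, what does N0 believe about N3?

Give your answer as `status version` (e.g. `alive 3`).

Op 1: N0 marks N2=alive -> (alive,v1)
Op 2: gossip N2<->N3 -> N2.N0=(alive,v0) N2.N1=(alive,v0) N2.N2=(alive,v0) N2.N3=(alive,v0) | N3.N0=(alive,v0) N3.N1=(alive,v0) N3.N2=(alive,v0) N3.N3=(alive,v0)
Op 3: N0 marks N2=dead -> (dead,v2)
Op 4: N3 marks N1=alive -> (alive,v1)
Op 5: N0 marks N0=suspect -> (suspect,v1)
Op 6: N0 marks N3=alive -> (alive,v1)
Op 7: gossip N3<->N0 -> N3.N0=(suspect,v1) N3.N1=(alive,v1) N3.N2=(dead,v2) N3.N3=(alive,v1) | N0.N0=(suspect,v1) N0.N1=(alive,v1) N0.N2=(dead,v2) N0.N3=(alive,v1)
Op 8: N3 marks N2=dead -> (dead,v3)
Op 9: N2 marks N1=dead -> (dead,v1)
Op 10: N3 marks N1=suspect -> (suspect,v2)

Answer: alive 1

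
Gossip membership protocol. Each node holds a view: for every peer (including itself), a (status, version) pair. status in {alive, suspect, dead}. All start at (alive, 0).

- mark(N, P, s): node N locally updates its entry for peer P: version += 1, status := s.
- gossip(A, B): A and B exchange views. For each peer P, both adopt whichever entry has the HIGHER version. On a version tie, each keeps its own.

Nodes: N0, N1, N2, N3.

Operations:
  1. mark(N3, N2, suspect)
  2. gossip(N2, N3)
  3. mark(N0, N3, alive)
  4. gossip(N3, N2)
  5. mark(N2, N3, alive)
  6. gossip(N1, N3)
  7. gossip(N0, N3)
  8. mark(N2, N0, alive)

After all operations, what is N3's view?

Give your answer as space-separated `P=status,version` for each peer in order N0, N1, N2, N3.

Answer: N0=alive,0 N1=alive,0 N2=suspect,1 N3=alive,1

Derivation:
Op 1: N3 marks N2=suspect -> (suspect,v1)
Op 2: gossip N2<->N3 -> N2.N0=(alive,v0) N2.N1=(alive,v0) N2.N2=(suspect,v1) N2.N3=(alive,v0) | N3.N0=(alive,v0) N3.N1=(alive,v0) N3.N2=(suspect,v1) N3.N3=(alive,v0)
Op 3: N0 marks N3=alive -> (alive,v1)
Op 4: gossip N3<->N2 -> N3.N0=(alive,v0) N3.N1=(alive,v0) N3.N2=(suspect,v1) N3.N3=(alive,v0) | N2.N0=(alive,v0) N2.N1=(alive,v0) N2.N2=(suspect,v1) N2.N3=(alive,v0)
Op 5: N2 marks N3=alive -> (alive,v1)
Op 6: gossip N1<->N3 -> N1.N0=(alive,v0) N1.N1=(alive,v0) N1.N2=(suspect,v1) N1.N3=(alive,v0) | N3.N0=(alive,v0) N3.N1=(alive,v0) N3.N2=(suspect,v1) N3.N3=(alive,v0)
Op 7: gossip N0<->N3 -> N0.N0=(alive,v0) N0.N1=(alive,v0) N0.N2=(suspect,v1) N0.N3=(alive,v1) | N3.N0=(alive,v0) N3.N1=(alive,v0) N3.N2=(suspect,v1) N3.N3=(alive,v1)
Op 8: N2 marks N0=alive -> (alive,v1)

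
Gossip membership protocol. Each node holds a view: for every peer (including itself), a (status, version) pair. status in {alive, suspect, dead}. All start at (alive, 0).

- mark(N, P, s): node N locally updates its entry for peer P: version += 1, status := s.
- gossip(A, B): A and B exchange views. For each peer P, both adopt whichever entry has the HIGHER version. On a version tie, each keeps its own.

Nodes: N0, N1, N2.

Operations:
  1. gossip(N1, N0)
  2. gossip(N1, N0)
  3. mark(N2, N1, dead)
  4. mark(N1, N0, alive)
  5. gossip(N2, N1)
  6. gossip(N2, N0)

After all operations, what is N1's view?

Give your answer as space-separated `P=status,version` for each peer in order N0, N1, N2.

Op 1: gossip N1<->N0 -> N1.N0=(alive,v0) N1.N1=(alive,v0) N1.N2=(alive,v0) | N0.N0=(alive,v0) N0.N1=(alive,v0) N0.N2=(alive,v0)
Op 2: gossip N1<->N0 -> N1.N0=(alive,v0) N1.N1=(alive,v0) N1.N2=(alive,v0) | N0.N0=(alive,v0) N0.N1=(alive,v0) N0.N2=(alive,v0)
Op 3: N2 marks N1=dead -> (dead,v1)
Op 4: N1 marks N0=alive -> (alive,v1)
Op 5: gossip N2<->N1 -> N2.N0=(alive,v1) N2.N1=(dead,v1) N2.N2=(alive,v0) | N1.N0=(alive,v1) N1.N1=(dead,v1) N1.N2=(alive,v0)
Op 6: gossip N2<->N0 -> N2.N0=(alive,v1) N2.N1=(dead,v1) N2.N2=(alive,v0) | N0.N0=(alive,v1) N0.N1=(dead,v1) N0.N2=(alive,v0)

Answer: N0=alive,1 N1=dead,1 N2=alive,0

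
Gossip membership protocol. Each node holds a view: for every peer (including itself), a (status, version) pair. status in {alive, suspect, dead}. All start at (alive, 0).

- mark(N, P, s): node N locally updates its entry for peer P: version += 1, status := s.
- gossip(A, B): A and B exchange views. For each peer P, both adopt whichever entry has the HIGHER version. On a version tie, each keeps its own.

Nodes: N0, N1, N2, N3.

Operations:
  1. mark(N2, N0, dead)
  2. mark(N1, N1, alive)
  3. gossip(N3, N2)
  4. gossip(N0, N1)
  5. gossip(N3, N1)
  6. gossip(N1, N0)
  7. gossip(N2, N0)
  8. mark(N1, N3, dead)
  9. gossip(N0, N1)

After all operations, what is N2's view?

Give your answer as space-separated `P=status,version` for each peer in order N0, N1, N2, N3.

Op 1: N2 marks N0=dead -> (dead,v1)
Op 2: N1 marks N1=alive -> (alive,v1)
Op 3: gossip N3<->N2 -> N3.N0=(dead,v1) N3.N1=(alive,v0) N3.N2=(alive,v0) N3.N3=(alive,v0) | N2.N0=(dead,v1) N2.N1=(alive,v0) N2.N2=(alive,v0) N2.N3=(alive,v0)
Op 4: gossip N0<->N1 -> N0.N0=(alive,v0) N0.N1=(alive,v1) N0.N2=(alive,v0) N0.N3=(alive,v0) | N1.N0=(alive,v0) N1.N1=(alive,v1) N1.N2=(alive,v0) N1.N3=(alive,v0)
Op 5: gossip N3<->N1 -> N3.N0=(dead,v1) N3.N1=(alive,v1) N3.N2=(alive,v0) N3.N3=(alive,v0) | N1.N0=(dead,v1) N1.N1=(alive,v1) N1.N2=(alive,v0) N1.N3=(alive,v0)
Op 6: gossip N1<->N0 -> N1.N0=(dead,v1) N1.N1=(alive,v1) N1.N2=(alive,v0) N1.N3=(alive,v0) | N0.N0=(dead,v1) N0.N1=(alive,v1) N0.N2=(alive,v0) N0.N3=(alive,v0)
Op 7: gossip N2<->N0 -> N2.N0=(dead,v1) N2.N1=(alive,v1) N2.N2=(alive,v0) N2.N3=(alive,v0) | N0.N0=(dead,v1) N0.N1=(alive,v1) N0.N2=(alive,v0) N0.N3=(alive,v0)
Op 8: N1 marks N3=dead -> (dead,v1)
Op 9: gossip N0<->N1 -> N0.N0=(dead,v1) N0.N1=(alive,v1) N0.N2=(alive,v0) N0.N3=(dead,v1) | N1.N0=(dead,v1) N1.N1=(alive,v1) N1.N2=(alive,v0) N1.N3=(dead,v1)

Answer: N0=dead,1 N1=alive,1 N2=alive,0 N3=alive,0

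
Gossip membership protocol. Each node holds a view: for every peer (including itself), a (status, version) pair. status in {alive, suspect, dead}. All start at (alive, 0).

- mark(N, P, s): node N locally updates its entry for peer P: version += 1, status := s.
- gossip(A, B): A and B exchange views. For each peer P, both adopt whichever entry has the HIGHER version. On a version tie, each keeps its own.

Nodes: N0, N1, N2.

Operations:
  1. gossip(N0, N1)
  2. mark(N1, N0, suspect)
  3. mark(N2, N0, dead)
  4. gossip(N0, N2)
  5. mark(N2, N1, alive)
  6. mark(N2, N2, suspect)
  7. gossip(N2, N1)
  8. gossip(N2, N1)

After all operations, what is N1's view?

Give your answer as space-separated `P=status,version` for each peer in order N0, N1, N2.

Answer: N0=suspect,1 N1=alive,1 N2=suspect,1

Derivation:
Op 1: gossip N0<->N1 -> N0.N0=(alive,v0) N0.N1=(alive,v0) N0.N2=(alive,v0) | N1.N0=(alive,v0) N1.N1=(alive,v0) N1.N2=(alive,v0)
Op 2: N1 marks N0=suspect -> (suspect,v1)
Op 3: N2 marks N0=dead -> (dead,v1)
Op 4: gossip N0<->N2 -> N0.N0=(dead,v1) N0.N1=(alive,v0) N0.N2=(alive,v0) | N2.N0=(dead,v1) N2.N1=(alive,v0) N2.N2=(alive,v0)
Op 5: N2 marks N1=alive -> (alive,v1)
Op 6: N2 marks N2=suspect -> (suspect,v1)
Op 7: gossip N2<->N1 -> N2.N0=(dead,v1) N2.N1=(alive,v1) N2.N2=(suspect,v1) | N1.N0=(suspect,v1) N1.N1=(alive,v1) N1.N2=(suspect,v1)
Op 8: gossip N2<->N1 -> N2.N0=(dead,v1) N2.N1=(alive,v1) N2.N2=(suspect,v1) | N1.N0=(suspect,v1) N1.N1=(alive,v1) N1.N2=(suspect,v1)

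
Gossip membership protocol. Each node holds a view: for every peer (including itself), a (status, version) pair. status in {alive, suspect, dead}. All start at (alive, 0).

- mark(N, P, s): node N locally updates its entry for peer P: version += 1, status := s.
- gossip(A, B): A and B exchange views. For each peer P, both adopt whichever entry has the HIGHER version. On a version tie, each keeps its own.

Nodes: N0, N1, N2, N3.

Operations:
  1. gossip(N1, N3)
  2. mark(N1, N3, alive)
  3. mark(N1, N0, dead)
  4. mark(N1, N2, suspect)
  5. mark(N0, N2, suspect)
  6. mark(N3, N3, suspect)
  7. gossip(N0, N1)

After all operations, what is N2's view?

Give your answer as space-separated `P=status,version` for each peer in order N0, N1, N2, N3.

Answer: N0=alive,0 N1=alive,0 N2=alive,0 N3=alive,0

Derivation:
Op 1: gossip N1<->N3 -> N1.N0=(alive,v0) N1.N1=(alive,v0) N1.N2=(alive,v0) N1.N3=(alive,v0) | N3.N0=(alive,v0) N3.N1=(alive,v0) N3.N2=(alive,v0) N3.N3=(alive,v0)
Op 2: N1 marks N3=alive -> (alive,v1)
Op 3: N1 marks N0=dead -> (dead,v1)
Op 4: N1 marks N2=suspect -> (suspect,v1)
Op 5: N0 marks N2=suspect -> (suspect,v1)
Op 6: N3 marks N3=suspect -> (suspect,v1)
Op 7: gossip N0<->N1 -> N0.N0=(dead,v1) N0.N1=(alive,v0) N0.N2=(suspect,v1) N0.N3=(alive,v1) | N1.N0=(dead,v1) N1.N1=(alive,v0) N1.N2=(suspect,v1) N1.N3=(alive,v1)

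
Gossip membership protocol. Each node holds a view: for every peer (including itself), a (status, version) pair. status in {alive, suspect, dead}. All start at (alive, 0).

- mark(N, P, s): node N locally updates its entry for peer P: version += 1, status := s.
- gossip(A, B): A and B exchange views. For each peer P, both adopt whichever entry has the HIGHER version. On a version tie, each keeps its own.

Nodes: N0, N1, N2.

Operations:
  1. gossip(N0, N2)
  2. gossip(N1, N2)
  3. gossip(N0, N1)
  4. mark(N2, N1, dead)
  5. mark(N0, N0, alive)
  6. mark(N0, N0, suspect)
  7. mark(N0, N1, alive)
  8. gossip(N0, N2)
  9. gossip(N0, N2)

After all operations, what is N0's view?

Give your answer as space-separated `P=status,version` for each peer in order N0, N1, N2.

Op 1: gossip N0<->N2 -> N0.N0=(alive,v0) N0.N1=(alive,v0) N0.N2=(alive,v0) | N2.N0=(alive,v0) N2.N1=(alive,v0) N2.N2=(alive,v0)
Op 2: gossip N1<->N2 -> N1.N0=(alive,v0) N1.N1=(alive,v0) N1.N2=(alive,v0) | N2.N0=(alive,v0) N2.N1=(alive,v0) N2.N2=(alive,v0)
Op 3: gossip N0<->N1 -> N0.N0=(alive,v0) N0.N1=(alive,v0) N0.N2=(alive,v0) | N1.N0=(alive,v0) N1.N1=(alive,v0) N1.N2=(alive,v0)
Op 4: N2 marks N1=dead -> (dead,v1)
Op 5: N0 marks N0=alive -> (alive,v1)
Op 6: N0 marks N0=suspect -> (suspect,v2)
Op 7: N0 marks N1=alive -> (alive,v1)
Op 8: gossip N0<->N2 -> N0.N0=(suspect,v2) N0.N1=(alive,v1) N0.N2=(alive,v0) | N2.N0=(suspect,v2) N2.N1=(dead,v1) N2.N2=(alive,v0)
Op 9: gossip N0<->N2 -> N0.N0=(suspect,v2) N0.N1=(alive,v1) N0.N2=(alive,v0) | N2.N0=(suspect,v2) N2.N1=(dead,v1) N2.N2=(alive,v0)

Answer: N0=suspect,2 N1=alive,1 N2=alive,0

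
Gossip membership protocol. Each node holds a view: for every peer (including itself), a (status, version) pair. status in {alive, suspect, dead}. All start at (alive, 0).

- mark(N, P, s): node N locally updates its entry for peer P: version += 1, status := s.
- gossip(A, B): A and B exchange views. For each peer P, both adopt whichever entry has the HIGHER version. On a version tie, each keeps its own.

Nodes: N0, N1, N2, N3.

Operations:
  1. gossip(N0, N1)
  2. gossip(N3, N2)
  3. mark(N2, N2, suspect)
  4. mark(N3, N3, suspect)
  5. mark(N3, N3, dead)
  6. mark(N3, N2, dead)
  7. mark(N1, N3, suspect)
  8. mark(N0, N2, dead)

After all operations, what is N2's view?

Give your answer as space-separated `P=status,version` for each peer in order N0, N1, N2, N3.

Answer: N0=alive,0 N1=alive,0 N2=suspect,1 N3=alive,0

Derivation:
Op 1: gossip N0<->N1 -> N0.N0=(alive,v0) N0.N1=(alive,v0) N0.N2=(alive,v0) N0.N3=(alive,v0) | N1.N0=(alive,v0) N1.N1=(alive,v0) N1.N2=(alive,v0) N1.N3=(alive,v0)
Op 2: gossip N3<->N2 -> N3.N0=(alive,v0) N3.N1=(alive,v0) N3.N2=(alive,v0) N3.N3=(alive,v0) | N2.N0=(alive,v0) N2.N1=(alive,v0) N2.N2=(alive,v0) N2.N3=(alive,v0)
Op 3: N2 marks N2=suspect -> (suspect,v1)
Op 4: N3 marks N3=suspect -> (suspect,v1)
Op 5: N3 marks N3=dead -> (dead,v2)
Op 6: N3 marks N2=dead -> (dead,v1)
Op 7: N1 marks N3=suspect -> (suspect,v1)
Op 8: N0 marks N2=dead -> (dead,v1)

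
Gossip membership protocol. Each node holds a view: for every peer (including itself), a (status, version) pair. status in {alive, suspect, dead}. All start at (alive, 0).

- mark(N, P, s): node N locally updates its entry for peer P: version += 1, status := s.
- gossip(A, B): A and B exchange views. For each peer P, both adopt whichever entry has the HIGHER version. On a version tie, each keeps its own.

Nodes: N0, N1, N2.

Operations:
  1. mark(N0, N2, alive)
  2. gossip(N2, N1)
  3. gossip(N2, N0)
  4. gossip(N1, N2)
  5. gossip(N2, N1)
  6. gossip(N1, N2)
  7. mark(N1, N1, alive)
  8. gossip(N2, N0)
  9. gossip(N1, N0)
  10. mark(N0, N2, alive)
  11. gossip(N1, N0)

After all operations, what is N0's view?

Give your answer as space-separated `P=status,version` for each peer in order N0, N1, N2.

Op 1: N0 marks N2=alive -> (alive,v1)
Op 2: gossip N2<->N1 -> N2.N0=(alive,v0) N2.N1=(alive,v0) N2.N2=(alive,v0) | N1.N0=(alive,v0) N1.N1=(alive,v0) N1.N2=(alive,v0)
Op 3: gossip N2<->N0 -> N2.N0=(alive,v0) N2.N1=(alive,v0) N2.N2=(alive,v1) | N0.N0=(alive,v0) N0.N1=(alive,v0) N0.N2=(alive,v1)
Op 4: gossip N1<->N2 -> N1.N0=(alive,v0) N1.N1=(alive,v0) N1.N2=(alive,v1) | N2.N0=(alive,v0) N2.N1=(alive,v0) N2.N2=(alive,v1)
Op 5: gossip N2<->N1 -> N2.N0=(alive,v0) N2.N1=(alive,v0) N2.N2=(alive,v1) | N1.N0=(alive,v0) N1.N1=(alive,v0) N1.N2=(alive,v1)
Op 6: gossip N1<->N2 -> N1.N0=(alive,v0) N1.N1=(alive,v0) N1.N2=(alive,v1) | N2.N0=(alive,v0) N2.N1=(alive,v0) N2.N2=(alive,v1)
Op 7: N1 marks N1=alive -> (alive,v1)
Op 8: gossip N2<->N0 -> N2.N0=(alive,v0) N2.N1=(alive,v0) N2.N2=(alive,v1) | N0.N0=(alive,v0) N0.N1=(alive,v0) N0.N2=(alive,v1)
Op 9: gossip N1<->N0 -> N1.N0=(alive,v0) N1.N1=(alive,v1) N1.N2=(alive,v1) | N0.N0=(alive,v0) N0.N1=(alive,v1) N0.N2=(alive,v1)
Op 10: N0 marks N2=alive -> (alive,v2)
Op 11: gossip N1<->N0 -> N1.N0=(alive,v0) N1.N1=(alive,v1) N1.N2=(alive,v2) | N0.N0=(alive,v0) N0.N1=(alive,v1) N0.N2=(alive,v2)

Answer: N0=alive,0 N1=alive,1 N2=alive,2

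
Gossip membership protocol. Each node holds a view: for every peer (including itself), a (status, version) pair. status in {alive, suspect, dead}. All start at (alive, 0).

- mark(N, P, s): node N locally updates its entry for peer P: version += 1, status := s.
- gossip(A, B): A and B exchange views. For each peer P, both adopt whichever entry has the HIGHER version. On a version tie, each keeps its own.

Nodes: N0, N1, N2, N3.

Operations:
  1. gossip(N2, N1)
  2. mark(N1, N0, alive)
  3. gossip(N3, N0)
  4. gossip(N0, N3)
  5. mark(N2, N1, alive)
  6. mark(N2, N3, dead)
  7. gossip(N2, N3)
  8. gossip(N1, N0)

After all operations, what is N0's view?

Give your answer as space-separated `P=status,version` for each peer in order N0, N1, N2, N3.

Op 1: gossip N2<->N1 -> N2.N0=(alive,v0) N2.N1=(alive,v0) N2.N2=(alive,v0) N2.N3=(alive,v0) | N1.N0=(alive,v0) N1.N1=(alive,v0) N1.N2=(alive,v0) N1.N3=(alive,v0)
Op 2: N1 marks N0=alive -> (alive,v1)
Op 3: gossip N3<->N0 -> N3.N0=(alive,v0) N3.N1=(alive,v0) N3.N2=(alive,v0) N3.N3=(alive,v0) | N0.N0=(alive,v0) N0.N1=(alive,v0) N0.N2=(alive,v0) N0.N3=(alive,v0)
Op 4: gossip N0<->N3 -> N0.N0=(alive,v0) N0.N1=(alive,v0) N0.N2=(alive,v0) N0.N3=(alive,v0) | N3.N0=(alive,v0) N3.N1=(alive,v0) N3.N2=(alive,v0) N3.N3=(alive,v0)
Op 5: N2 marks N1=alive -> (alive,v1)
Op 6: N2 marks N3=dead -> (dead,v1)
Op 7: gossip N2<->N3 -> N2.N0=(alive,v0) N2.N1=(alive,v1) N2.N2=(alive,v0) N2.N3=(dead,v1) | N3.N0=(alive,v0) N3.N1=(alive,v1) N3.N2=(alive,v0) N3.N3=(dead,v1)
Op 8: gossip N1<->N0 -> N1.N0=(alive,v1) N1.N1=(alive,v0) N1.N2=(alive,v0) N1.N3=(alive,v0) | N0.N0=(alive,v1) N0.N1=(alive,v0) N0.N2=(alive,v0) N0.N3=(alive,v0)

Answer: N0=alive,1 N1=alive,0 N2=alive,0 N3=alive,0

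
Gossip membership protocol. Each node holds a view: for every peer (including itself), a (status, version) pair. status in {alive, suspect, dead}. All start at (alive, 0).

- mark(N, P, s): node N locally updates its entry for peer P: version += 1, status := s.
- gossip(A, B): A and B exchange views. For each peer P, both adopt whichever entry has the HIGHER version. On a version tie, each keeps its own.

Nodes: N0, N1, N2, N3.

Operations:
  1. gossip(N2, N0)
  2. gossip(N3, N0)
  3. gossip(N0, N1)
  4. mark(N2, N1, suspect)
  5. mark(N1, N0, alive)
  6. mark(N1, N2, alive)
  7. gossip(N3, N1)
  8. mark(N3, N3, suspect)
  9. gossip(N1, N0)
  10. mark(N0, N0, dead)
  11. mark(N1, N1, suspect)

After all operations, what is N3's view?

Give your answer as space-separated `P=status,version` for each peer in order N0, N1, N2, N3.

Op 1: gossip N2<->N0 -> N2.N0=(alive,v0) N2.N1=(alive,v0) N2.N2=(alive,v0) N2.N3=(alive,v0) | N0.N0=(alive,v0) N0.N1=(alive,v0) N0.N2=(alive,v0) N0.N3=(alive,v0)
Op 2: gossip N3<->N0 -> N3.N0=(alive,v0) N3.N1=(alive,v0) N3.N2=(alive,v0) N3.N3=(alive,v0) | N0.N0=(alive,v0) N0.N1=(alive,v0) N0.N2=(alive,v0) N0.N3=(alive,v0)
Op 3: gossip N0<->N1 -> N0.N0=(alive,v0) N0.N1=(alive,v0) N0.N2=(alive,v0) N0.N3=(alive,v0) | N1.N0=(alive,v0) N1.N1=(alive,v0) N1.N2=(alive,v0) N1.N3=(alive,v0)
Op 4: N2 marks N1=suspect -> (suspect,v1)
Op 5: N1 marks N0=alive -> (alive,v1)
Op 6: N1 marks N2=alive -> (alive,v1)
Op 7: gossip N3<->N1 -> N3.N0=(alive,v1) N3.N1=(alive,v0) N3.N2=(alive,v1) N3.N3=(alive,v0) | N1.N0=(alive,v1) N1.N1=(alive,v0) N1.N2=(alive,v1) N1.N3=(alive,v0)
Op 8: N3 marks N3=suspect -> (suspect,v1)
Op 9: gossip N1<->N0 -> N1.N0=(alive,v1) N1.N1=(alive,v0) N1.N2=(alive,v1) N1.N3=(alive,v0) | N0.N0=(alive,v1) N0.N1=(alive,v0) N0.N2=(alive,v1) N0.N3=(alive,v0)
Op 10: N0 marks N0=dead -> (dead,v2)
Op 11: N1 marks N1=suspect -> (suspect,v1)

Answer: N0=alive,1 N1=alive,0 N2=alive,1 N3=suspect,1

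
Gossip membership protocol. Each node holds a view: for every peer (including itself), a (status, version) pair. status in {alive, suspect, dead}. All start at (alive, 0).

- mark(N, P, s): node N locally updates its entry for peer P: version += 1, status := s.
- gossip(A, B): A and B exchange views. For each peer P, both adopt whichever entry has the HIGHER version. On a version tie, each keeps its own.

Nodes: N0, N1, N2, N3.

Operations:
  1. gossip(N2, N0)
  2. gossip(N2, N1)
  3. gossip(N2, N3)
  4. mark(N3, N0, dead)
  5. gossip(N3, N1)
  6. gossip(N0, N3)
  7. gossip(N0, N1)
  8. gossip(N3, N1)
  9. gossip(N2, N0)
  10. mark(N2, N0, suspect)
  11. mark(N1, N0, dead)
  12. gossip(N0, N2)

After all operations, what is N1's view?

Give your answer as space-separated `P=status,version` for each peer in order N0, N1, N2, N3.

Answer: N0=dead,2 N1=alive,0 N2=alive,0 N3=alive,0

Derivation:
Op 1: gossip N2<->N0 -> N2.N0=(alive,v0) N2.N1=(alive,v0) N2.N2=(alive,v0) N2.N3=(alive,v0) | N0.N0=(alive,v0) N0.N1=(alive,v0) N0.N2=(alive,v0) N0.N3=(alive,v0)
Op 2: gossip N2<->N1 -> N2.N0=(alive,v0) N2.N1=(alive,v0) N2.N2=(alive,v0) N2.N3=(alive,v0) | N1.N0=(alive,v0) N1.N1=(alive,v0) N1.N2=(alive,v0) N1.N3=(alive,v0)
Op 3: gossip N2<->N3 -> N2.N0=(alive,v0) N2.N1=(alive,v0) N2.N2=(alive,v0) N2.N3=(alive,v0) | N3.N0=(alive,v0) N3.N1=(alive,v0) N3.N2=(alive,v0) N3.N3=(alive,v0)
Op 4: N3 marks N0=dead -> (dead,v1)
Op 5: gossip N3<->N1 -> N3.N0=(dead,v1) N3.N1=(alive,v0) N3.N2=(alive,v0) N3.N3=(alive,v0) | N1.N0=(dead,v1) N1.N1=(alive,v0) N1.N2=(alive,v0) N1.N3=(alive,v0)
Op 6: gossip N0<->N3 -> N0.N0=(dead,v1) N0.N1=(alive,v0) N0.N2=(alive,v0) N0.N3=(alive,v0) | N3.N0=(dead,v1) N3.N1=(alive,v0) N3.N2=(alive,v0) N3.N3=(alive,v0)
Op 7: gossip N0<->N1 -> N0.N0=(dead,v1) N0.N1=(alive,v0) N0.N2=(alive,v0) N0.N3=(alive,v0) | N1.N0=(dead,v1) N1.N1=(alive,v0) N1.N2=(alive,v0) N1.N3=(alive,v0)
Op 8: gossip N3<->N1 -> N3.N0=(dead,v1) N3.N1=(alive,v0) N3.N2=(alive,v0) N3.N3=(alive,v0) | N1.N0=(dead,v1) N1.N1=(alive,v0) N1.N2=(alive,v0) N1.N3=(alive,v0)
Op 9: gossip N2<->N0 -> N2.N0=(dead,v1) N2.N1=(alive,v0) N2.N2=(alive,v0) N2.N3=(alive,v0) | N0.N0=(dead,v1) N0.N1=(alive,v0) N0.N2=(alive,v0) N0.N3=(alive,v0)
Op 10: N2 marks N0=suspect -> (suspect,v2)
Op 11: N1 marks N0=dead -> (dead,v2)
Op 12: gossip N0<->N2 -> N0.N0=(suspect,v2) N0.N1=(alive,v0) N0.N2=(alive,v0) N0.N3=(alive,v0) | N2.N0=(suspect,v2) N2.N1=(alive,v0) N2.N2=(alive,v0) N2.N3=(alive,v0)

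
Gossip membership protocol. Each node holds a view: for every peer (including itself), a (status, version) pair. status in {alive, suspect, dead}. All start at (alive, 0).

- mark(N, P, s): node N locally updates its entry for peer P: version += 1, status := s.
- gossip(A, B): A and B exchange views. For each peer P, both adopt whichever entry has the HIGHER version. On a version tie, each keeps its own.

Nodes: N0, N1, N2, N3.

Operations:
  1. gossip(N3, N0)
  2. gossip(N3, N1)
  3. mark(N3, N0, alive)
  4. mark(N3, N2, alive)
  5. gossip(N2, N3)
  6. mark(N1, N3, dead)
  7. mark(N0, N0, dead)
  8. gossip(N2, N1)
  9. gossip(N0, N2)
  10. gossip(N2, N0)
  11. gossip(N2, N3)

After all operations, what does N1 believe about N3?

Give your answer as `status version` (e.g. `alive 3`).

Answer: dead 1

Derivation:
Op 1: gossip N3<->N0 -> N3.N0=(alive,v0) N3.N1=(alive,v0) N3.N2=(alive,v0) N3.N3=(alive,v0) | N0.N0=(alive,v0) N0.N1=(alive,v0) N0.N2=(alive,v0) N0.N3=(alive,v0)
Op 2: gossip N3<->N1 -> N3.N0=(alive,v0) N3.N1=(alive,v0) N3.N2=(alive,v0) N3.N3=(alive,v0) | N1.N0=(alive,v0) N1.N1=(alive,v0) N1.N2=(alive,v0) N1.N3=(alive,v0)
Op 3: N3 marks N0=alive -> (alive,v1)
Op 4: N3 marks N2=alive -> (alive,v1)
Op 5: gossip N2<->N3 -> N2.N0=(alive,v1) N2.N1=(alive,v0) N2.N2=(alive,v1) N2.N3=(alive,v0) | N3.N0=(alive,v1) N3.N1=(alive,v0) N3.N2=(alive,v1) N3.N3=(alive,v0)
Op 6: N1 marks N3=dead -> (dead,v1)
Op 7: N0 marks N0=dead -> (dead,v1)
Op 8: gossip N2<->N1 -> N2.N0=(alive,v1) N2.N1=(alive,v0) N2.N2=(alive,v1) N2.N3=(dead,v1) | N1.N0=(alive,v1) N1.N1=(alive,v0) N1.N2=(alive,v1) N1.N3=(dead,v1)
Op 9: gossip N0<->N2 -> N0.N0=(dead,v1) N0.N1=(alive,v0) N0.N2=(alive,v1) N0.N3=(dead,v1) | N2.N0=(alive,v1) N2.N1=(alive,v0) N2.N2=(alive,v1) N2.N3=(dead,v1)
Op 10: gossip N2<->N0 -> N2.N0=(alive,v1) N2.N1=(alive,v0) N2.N2=(alive,v1) N2.N3=(dead,v1) | N0.N0=(dead,v1) N0.N1=(alive,v0) N0.N2=(alive,v1) N0.N3=(dead,v1)
Op 11: gossip N2<->N3 -> N2.N0=(alive,v1) N2.N1=(alive,v0) N2.N2=(alive,v1) N2.N3=(dead,v1) | N3.N0=(alive,v1) N3.N1=(alive,v0) N3.N2=(alive,v1) N3.N3=(dead,v1)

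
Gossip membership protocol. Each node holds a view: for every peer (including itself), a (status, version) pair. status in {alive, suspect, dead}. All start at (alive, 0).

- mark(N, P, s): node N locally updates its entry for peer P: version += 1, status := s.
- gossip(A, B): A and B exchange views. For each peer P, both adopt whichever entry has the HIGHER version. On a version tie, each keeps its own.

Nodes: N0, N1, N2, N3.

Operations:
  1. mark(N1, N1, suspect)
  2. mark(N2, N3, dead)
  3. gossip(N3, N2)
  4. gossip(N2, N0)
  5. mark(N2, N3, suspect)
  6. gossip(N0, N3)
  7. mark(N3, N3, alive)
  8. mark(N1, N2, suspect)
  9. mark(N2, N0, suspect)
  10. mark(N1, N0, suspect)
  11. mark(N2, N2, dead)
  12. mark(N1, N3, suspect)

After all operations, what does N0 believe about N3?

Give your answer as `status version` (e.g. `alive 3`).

Op 1: N1 marks N1=suspect -> (suspect,v1)
Op 2: N2 marks N3=dead -> (dead,v1)
Op 3: gossip N3<->N2 -> N3.N0=(alive,v0) N3.N1=(alive,v0) N3.N2=(alive,v0) N3.N3=(dead,v1) | N2.N0=(alive,v0) N2.N1=(alive,v0) N2.N2=(alive,v0) N2.N3=(dead,v1)
Op 4: gossip N2<->N0 -> N2.N0=(alive,v0) N2.N1=(alive,v0) N2.N2=(alive,v0) N2.N3=(dead,v1) | N0.N0=(alive,v0) N0.N1=(alive,v0) N0.N2=(alive,v0) N0.N3=(dead,v1)
Op 5: N2 marks N3=suspect -> (suspect,v2)
Op 6: gossip N0<->N3 -> N0.N0=(alive,v0) N0.N1=(alive,v0) N0.N2=(alive,v0) N0.N3=(dead,v1) | N3.N0=(alive,v0) N3.N1=(alive,v0) N3.N2=(alive,v0) N3.N3=(dead,v1)
Op 7: N3 marks N3=alive -> (alive,v2)
Op 8: N1 marks N2=suspect -> (suspect,v1)
Op 9: N2 marks N0=suspect -> (suspect,v1)
Op 10: N1 marks N0=suspect -> (suspect,v1)
Op 11: N2 marks N2=dead -> (dead,v1)
Op 12: N1 marks N3=suspect -> (suspect,v1)

Answer: dead 1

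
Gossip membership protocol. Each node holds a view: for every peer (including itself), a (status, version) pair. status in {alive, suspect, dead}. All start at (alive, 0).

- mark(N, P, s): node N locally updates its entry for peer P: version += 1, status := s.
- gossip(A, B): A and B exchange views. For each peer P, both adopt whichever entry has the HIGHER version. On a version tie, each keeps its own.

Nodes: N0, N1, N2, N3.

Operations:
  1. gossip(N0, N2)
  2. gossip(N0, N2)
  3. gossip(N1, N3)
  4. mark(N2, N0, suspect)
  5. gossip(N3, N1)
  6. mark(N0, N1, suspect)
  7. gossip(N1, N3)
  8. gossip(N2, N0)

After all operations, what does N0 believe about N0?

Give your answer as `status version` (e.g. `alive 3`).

Op 1: gossip N0<->N2 -> N0.N0=(alive,v0) N0.N1=(alive,v0) N0.N2=(alive,v0) N0.N3=(alive,v0) | N2.N0=(alive,v0) N2.N1=(alive,v0) N2.N2=(alive,v0) N2.N3=(alive,v0)
Op 2: gossip N0<->N2 -> N0.N0=(alive,v0) N0.N1=(alive,v0) N0.N2=(alive,v0) N0.N3=(alive,v0) | N2.N0=(alive,v0) N2.N1=(alive,v0) N2.N2=(alive,v0) N2.N3=(alive,v0)
Op 3: gossip N1<->N3 -> N1.N0=(alive,v0) N1.N1=(alive,v0) N1.N2=(alive,v0) N1.N3=(alive,v0) | N3.N0=(alive,v0) N3.N1=(alive,v0) N3.N2=(alive,v0) N3.N3=(alive,v0)
Op 4: N2 marks N0=suspect -> (suspect,v1)
Op 5: gossip N3<->N1 -> N3.N0=(alive,v0) N3.N1=(alive,v0) N3.N2=(alive,v0) N3.N3=(alive,v0) | N1.N0=(alive,v0) N1.N1=(alive,v0) N1.N2=(alive,v0) N1.N3=(alive,v0)
Op 6: N0 marks N1=suspect -> (suspect,v1)
Op 7: gossip N1<->N3 -> N1.N0=(alive,v0) N1.N1=(alive,v0) N1.N2=(alive,v0) N1.N3=(alive,v0) | N3.N0=(alive,v0) N3.N1=(alive,v0) N3.N2=(alive,v0) N3.N3=(alive,v0)
Op 8: gossip N2<->N0 -> N2.N0=(suspect,v1) N2.N1=(suspect,v1) N2.N2=(alive,v0) N2.N3=(alive,v0) | N0.N0=(suspect,v1) N0.N1=(suspect,v1) N0.N2=(alive,v0) N0.N3=(alive,v0)

Answer: suspect 1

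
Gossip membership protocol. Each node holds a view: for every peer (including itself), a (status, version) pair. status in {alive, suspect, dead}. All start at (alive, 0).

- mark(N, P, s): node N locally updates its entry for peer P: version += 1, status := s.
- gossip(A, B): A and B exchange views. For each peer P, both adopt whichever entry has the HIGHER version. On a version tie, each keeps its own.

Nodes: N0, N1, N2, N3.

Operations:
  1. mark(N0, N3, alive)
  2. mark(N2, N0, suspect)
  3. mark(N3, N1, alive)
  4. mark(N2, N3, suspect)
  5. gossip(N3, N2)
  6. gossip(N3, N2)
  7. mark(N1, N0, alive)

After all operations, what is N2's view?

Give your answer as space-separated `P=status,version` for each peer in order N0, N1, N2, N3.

Op 1: N0 marks N3=alive -> (alive,v1)
Op 2: N2 marks N0=suspect -> (suspect,v1)
Op 3: N3 marks N1=alive -> (alive,v1)
Op 4: N2 marks N3=suspect -> (suspect,v1)
Op 5: gossip N3<->N2 -> N3.N0=(suspect,v1) N3.N1=(alive,v1) N3.N2=(alive,v0) N3.N3=(suspect,v1) | N2.N0=(suspect,v1) N2.N1=(alive,v1) N2.N2=(alive,v0) N2.N3=(suspect,v1)
Op 6: gossip N3<->N2 -> N3.N0=(suspect,v1) N3.N1=(alive,v1) N3.N2=(alive,v0) N3.N3=(suspect,v1) | N2.N0=(suspect,v1) N2.N1=(alive,v1) N2.N2=(alive,v0) N2.N3=(suspect,v1)
Op 7: N1 marks N0=alive -> (alive,v1)

Answer: N0=suspect,1 N1=alive,1 N2=alive,0 N3=suspect,1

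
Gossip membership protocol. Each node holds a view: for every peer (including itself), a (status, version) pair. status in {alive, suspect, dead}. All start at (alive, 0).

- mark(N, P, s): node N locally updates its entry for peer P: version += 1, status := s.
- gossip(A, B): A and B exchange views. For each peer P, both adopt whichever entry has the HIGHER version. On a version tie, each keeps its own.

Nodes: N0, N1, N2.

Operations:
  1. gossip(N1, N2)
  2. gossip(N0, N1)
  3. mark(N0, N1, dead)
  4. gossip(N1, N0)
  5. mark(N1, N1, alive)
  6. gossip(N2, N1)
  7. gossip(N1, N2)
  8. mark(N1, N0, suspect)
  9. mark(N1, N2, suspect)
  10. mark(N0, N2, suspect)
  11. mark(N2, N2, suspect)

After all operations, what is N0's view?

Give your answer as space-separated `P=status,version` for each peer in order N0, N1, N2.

Op 1: gossip N1<->N2 -> N1.N0=(alive,v0) N1.N1=(alive,v0) N1.N2=(alive,v0) | N2.N0=(alive,v0) N2.N1=(alive,v0) N2.N2=(alive,v0)
Op 2: gossip N0<->N1 -> N0.N0=(alive,v0) N0.N1=(alive,v0) N0.N2=(alive,v0) | N1.N0=(alive,v0) N1.N1=(alive,v0) N1.N2=(alive,v0)
Op 3: N0 marks N1=dead -> (dead,v1)
Op 4: gossip N1<->N0 -> N1.N0=(alive,v0) N1.N1=(dead,v1) N1.N2=(alive,v0) | N0.N0=(alive,v0) N0.N1=(dead,v1) N0.N2=(alive,v0)
Op 5: N1 marks N1=alive -> (alive,v2)
Op 6: gossip N2<->N1 -> N2.N0=(alive,v0) N2.N1=(alive,v2) N2.N2=(alive,v0) | N1.N0=(alive,v0) N1.N1=(alive,v2) N1.N2=(alive,v0)
Op 7: gossip N1<->N2 -> N1.N0=(alive,v0) N1.N1=(alive,v2) N1.N2=(alive,v0) | N2.N0=(alive,v0) N2.N1=(alive,v2) N2.N2=(alive,v0)
Op 8: N1 marks N0=suspect -> (suspect,v1)
Op 9: N1 marks N2=suspect -> (suspect,v1)
Op 10: N0 marks N2=suspect -> (suspect,v1)
Op 11: N2 marks N2=suspect -> (suspect,v1)

Answer: N0=alive,0 N1=dead,1 N2=suspect,1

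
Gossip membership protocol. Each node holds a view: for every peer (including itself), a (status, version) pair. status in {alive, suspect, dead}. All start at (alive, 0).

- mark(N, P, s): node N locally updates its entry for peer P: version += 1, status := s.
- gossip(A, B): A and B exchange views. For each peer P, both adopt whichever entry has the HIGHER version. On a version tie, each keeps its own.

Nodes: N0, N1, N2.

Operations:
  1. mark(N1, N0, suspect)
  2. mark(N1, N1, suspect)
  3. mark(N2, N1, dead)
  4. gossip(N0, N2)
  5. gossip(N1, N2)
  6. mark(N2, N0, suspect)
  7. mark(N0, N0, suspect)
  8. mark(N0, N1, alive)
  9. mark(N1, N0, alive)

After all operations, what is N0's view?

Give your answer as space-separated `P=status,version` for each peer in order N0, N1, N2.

Op 1: N1 marks N0=suspect -> (suspect,v1)
Op 2: N1 marks N1=suspect -> (suspect,v1)
Op 3: N2 marks N1=dead -> (dead,v1)
Op 4: gossip N0<->N2 -> N0.N0=(alive,v0) N0.N1=(dead,v1) N0.N2=(alive,v0) | N2.N0=(alive,v0) N2.N1=(dead,v1) N2.N2=(alive,v0)
Op 5: gossip N1<->N2 -> N1.N0=(suspect,v1) N1.N1=(suspect,v1) N1.N2=(alive,v0) | N2.N0=(suspect,v1) N2.N1=(dead,v1) N2.N2=(alive,v0)
Op 6: N2 marks N0=suspect -> (suspect,v2)
Op 7: N0 marks N0=suspect -> (suspect,v1)
Op 8: N0 marks N1=alive -> (alive,v2)
Op 9: N1 marks N0=alive -> (alive,v2)

Answer: N0=suspect,1 N1=alive,2 N2=alive,0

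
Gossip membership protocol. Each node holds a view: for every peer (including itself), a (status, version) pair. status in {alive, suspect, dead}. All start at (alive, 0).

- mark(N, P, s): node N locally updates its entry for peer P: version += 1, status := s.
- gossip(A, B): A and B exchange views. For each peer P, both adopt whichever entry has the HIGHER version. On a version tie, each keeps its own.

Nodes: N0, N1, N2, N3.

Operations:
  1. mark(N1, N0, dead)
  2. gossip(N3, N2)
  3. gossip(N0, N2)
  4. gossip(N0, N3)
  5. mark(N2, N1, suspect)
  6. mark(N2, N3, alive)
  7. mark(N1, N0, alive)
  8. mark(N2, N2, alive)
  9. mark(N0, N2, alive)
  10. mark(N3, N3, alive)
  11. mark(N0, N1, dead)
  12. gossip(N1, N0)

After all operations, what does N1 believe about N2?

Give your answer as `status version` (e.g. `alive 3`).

Op 1: N1 marks N0=dead -> (dead,v1)
Op 2: gossip N3<->N2 -> N3.N0=(alive,v0) N3.N1=(alive,v0) N3.N2=(alive,v0) N3.N3=(alive,v0) | N2.N0=(alive,v0) N2.N1=(alive,v0) N2.N2=(alive,v0) N2.N3=(alive,v0)
Op 3: gossip N0<->N2 -> N0.N0=(alive,v0) N0.N1=(alive,v0) N0.N2=(alive,v0) N0.N3=(alive,v0) | N2.N0=(alive,v0) N2.N1=(alive,v0) N2.N2=(alive,v0) N2.N3=(alive,v0)
Op 4: gossip N0<->N3 -> N0.N0=(alive,v0) N0.N1=(alive,v0) N0.N2=(alive,v0) N0.N3=(alive,v0) | N3.N0=(alive,v0) N3.N1=(alive,v0) N3.N2=(alive,v0) N3.N3=(alive,v0)
Op 5: N2 marks N1=suspect -> (suspect,v1)
Op 6: N2 marks N3=alive -> (alive,v1)
Op 7: N1 marks N0=alive -> (alive,v2)
Op 8: N2 marks N2=alive -> (alive,v1)
Op 9: N0 marks N2=alive -> (alive,v1)
Op 10: N3 marks N3=alive -> (alive,v1)
Op 11: N0 marks N1=dead -> (dead,v1)
Op 12: gossip N1<->N0 -> N1.N0=(alive,v2) N1.N1=(dead,v1) N1.N2=(alive,v1) N1.N3=(alive,v0) | N0.N0=(alive,v2) N0.N1=(dead,v1) N0.N2=(alive,v1) N0.N3=(alive,v0)

Answer: alive 1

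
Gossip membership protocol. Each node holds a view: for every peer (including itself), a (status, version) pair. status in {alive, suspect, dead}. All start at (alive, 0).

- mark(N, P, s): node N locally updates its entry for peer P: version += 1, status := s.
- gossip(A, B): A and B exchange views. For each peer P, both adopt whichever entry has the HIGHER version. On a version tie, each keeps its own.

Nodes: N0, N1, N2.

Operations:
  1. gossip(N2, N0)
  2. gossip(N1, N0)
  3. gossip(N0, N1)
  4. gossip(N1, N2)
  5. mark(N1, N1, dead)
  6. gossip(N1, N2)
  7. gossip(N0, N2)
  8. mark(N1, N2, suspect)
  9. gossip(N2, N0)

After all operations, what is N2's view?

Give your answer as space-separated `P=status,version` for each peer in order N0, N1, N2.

Op 1: gossip N2<->N0 -> N2.N0=(alive,v0) N2.N1=(alive,v0) N2.N2=(alive,v0) | N0.N0=(alive,v0) N0.N1=(alive,v0) N0.N2=(alive,v0)
Op 2: gossip N1<->N0 -> N1.N0=(alive,v0) N1.N1=(alive,v0) N1.N2=(alive,v0) | N0.N0=(alive,v0) N0.N1=(alive,v0) N0.N2=(alive,v0)
Op 3: gossip N0<->N1 -> N0.N0=(alive,v0) N0.N1=(alive,v0) N0.N2=(alive,v0) | N1.N0=(alive,v0) N1.N1=(alive,v0) N1.N2=(alive,v0)
Op 4: gossip N1<->N2 -> N1.N0=(alive,v0) N1.N1=(alive,v0) N1.N2=(alive,v0) | N2.N0=(alive,v0) N2.N1=(alive,v0) N2.N2=(alive,v0)
Op 5: N1 marks N1=dead -> (dead,v1)
Op 6: gossip N1<->N2 -> N1.N0=(alive,v0) N1.N1=(dead,v1) N1.N2=(alive,v0) | N2.N0=(alive,v0) N2.N1=(dead,v1) N2.N2=(alive,v0)
Op 7: gossip N0<->N2 -> N0.N0=(alive,v0) N0.N1=(dead,v1) N0.N2=(alive,v0) | N2.N0=(alive,v0) N2.N1=(dead,v1) N2.N2=(alive,v0)
Op 8: N1 marks N2=suspect -> (suspect,v1)
Op 9: gossip N2<->N0 -> N2.N0=(alive,v0) N2.N1=(dead,v1) N2.N2=(alive,v0) | N0.N0=(alive,v0) N0.N1=(dead,v1) N0.N2=(alive,v0)

Answer: N0=alive,0 N1=dead,1 N2=alive,0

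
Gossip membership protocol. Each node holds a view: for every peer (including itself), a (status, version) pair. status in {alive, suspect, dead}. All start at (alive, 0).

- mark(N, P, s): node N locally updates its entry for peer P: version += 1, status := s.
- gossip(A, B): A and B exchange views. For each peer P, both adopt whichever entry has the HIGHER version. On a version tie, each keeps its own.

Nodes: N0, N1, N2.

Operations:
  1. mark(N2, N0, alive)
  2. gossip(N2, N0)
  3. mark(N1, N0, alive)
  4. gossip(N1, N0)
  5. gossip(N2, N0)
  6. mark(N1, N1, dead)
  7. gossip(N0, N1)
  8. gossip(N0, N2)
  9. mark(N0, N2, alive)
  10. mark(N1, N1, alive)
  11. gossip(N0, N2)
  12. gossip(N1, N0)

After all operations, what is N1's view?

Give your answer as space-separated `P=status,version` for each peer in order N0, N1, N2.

Answer: N0=alive,1 N1=alive,2 N2=alive,1

Derivation:
Op 1: N2 marks N0=alive -> (alive,v1)
Op 2: gossip N2<->N0 -> N2.N0=(alive,v1) N2.N1=(alive,v0) N2.N2=(alive,v0) | N0.N0=(alive,v1) N0.N1=(alive,v0) N0.N2=(alive,v0)
Op 3: N1 marks N0=alive -> (alive,v1)
Op 4: gossip N1<->N0 -> N1.N0=(alive,v1) N1.N1=(alive,v0) N1.N2=(alive,v0) | N0.N0=(alive,v1) N0.N1=(alive,v0) N0.N2=(alive,v0)
Op 5: gossip N2<->N0 -> N2.N0=(alive,v1) N2.N1=(alive,v0) N2.N2=(alive,v0) | N0.N0=(alive,v1) N0.N1=(alive,v0) N0.N2=(alive,v0)
Op 6: N1 marks N1=dead -> (dead,v1)
Op 7: gossip N0<->N1 -> N0.N0=(alive,v1) N0.N1=(dead,v1) N0.N2=(alive,v0) | N1.N0=(alive,v1) N1.N1=(dead,v1) N1.N2=(alive,v0)
Op 8: gossip N0<->N2 -> N0.N0=(alive,v1) N0.N1=(dead,v1) N0.N2=(alive,v0) | N2.N0=(alive,v1) N2.N1=(dead,v1) N2.N2=(alive,v0)
Op 9: N0 marks N2=alive -> (alive,v1)
Op 10: N1 marks N1=alive -> (alive,v2)
Op 11: gossip N0<->N2 -> N0.N0=(alive,v1) N0.N1=(dead,v1) N0.N2=(alive,v1) | N2.N0=(alive,v1) N2.N1=(dead,v1) N2.N2=(alive,v1)
Op 12: gossip N1<->N0 -> N1.N0=(alive,v1) N1.N1=(alive,v2) N1.N2=(alive,v1) | N0.N0=(alive,v1) N0.N1=(alive,v2) N0.N2=(alive,v1)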